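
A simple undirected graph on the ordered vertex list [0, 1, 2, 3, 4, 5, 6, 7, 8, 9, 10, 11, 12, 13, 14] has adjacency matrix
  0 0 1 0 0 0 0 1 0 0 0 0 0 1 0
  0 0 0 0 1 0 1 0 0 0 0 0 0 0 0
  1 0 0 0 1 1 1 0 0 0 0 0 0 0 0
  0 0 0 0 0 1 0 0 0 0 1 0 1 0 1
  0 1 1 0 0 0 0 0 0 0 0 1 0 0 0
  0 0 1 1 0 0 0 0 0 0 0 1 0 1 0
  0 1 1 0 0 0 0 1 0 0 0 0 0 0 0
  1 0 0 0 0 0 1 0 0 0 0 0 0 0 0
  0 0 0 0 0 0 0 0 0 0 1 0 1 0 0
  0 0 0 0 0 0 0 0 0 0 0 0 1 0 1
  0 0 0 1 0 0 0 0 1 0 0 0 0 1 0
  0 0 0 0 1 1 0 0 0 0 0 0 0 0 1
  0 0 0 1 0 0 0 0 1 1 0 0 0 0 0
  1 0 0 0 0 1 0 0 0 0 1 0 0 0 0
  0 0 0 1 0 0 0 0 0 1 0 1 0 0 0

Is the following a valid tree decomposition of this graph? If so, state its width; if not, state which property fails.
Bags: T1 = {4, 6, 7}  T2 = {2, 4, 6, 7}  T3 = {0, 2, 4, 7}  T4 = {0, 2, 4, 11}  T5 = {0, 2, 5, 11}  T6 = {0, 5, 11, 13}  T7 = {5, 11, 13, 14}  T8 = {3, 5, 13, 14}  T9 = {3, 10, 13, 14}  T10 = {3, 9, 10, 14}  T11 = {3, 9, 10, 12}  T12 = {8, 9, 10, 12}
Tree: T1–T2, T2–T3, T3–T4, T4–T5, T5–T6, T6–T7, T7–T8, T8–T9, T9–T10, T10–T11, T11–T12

No — vertex 1 appears in no bag.

A tree decomposition must satisfy three properties: every vertex lies in some bag; for every edge, both endpoints lie together in some bag; and for every vertex, the bags containing it form a connected subtree. Here vertex 1 appears in no bag, so the decomposition is invalid.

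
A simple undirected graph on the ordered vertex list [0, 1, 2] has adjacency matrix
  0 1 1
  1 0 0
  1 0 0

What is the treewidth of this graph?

A width-1 tree decomposition is:
Bags: B1 = {0, 2}  B2 = {0, 1}
Tree: B1–B2
Every bag has size at most 2, so the width is 2 − 1 = 1 and tw(G) ≤ 1. G has an edge, so its treewidth is at least 1. Combining the bounds, tw(G) = 1.

1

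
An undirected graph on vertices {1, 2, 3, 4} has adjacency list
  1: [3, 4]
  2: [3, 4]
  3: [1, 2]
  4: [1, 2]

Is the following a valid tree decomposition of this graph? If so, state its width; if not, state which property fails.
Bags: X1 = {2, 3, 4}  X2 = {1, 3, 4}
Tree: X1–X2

Yes; width 2.

Every vertex of G appears in some bag (union = {1, 2, 3, 4}); every edge is covered by a bag; and for each vertex v the set of bags containing v is connected in the bag tree. The decomposition is therefore valid. The largest bag has 3 vertices, so the width is 2.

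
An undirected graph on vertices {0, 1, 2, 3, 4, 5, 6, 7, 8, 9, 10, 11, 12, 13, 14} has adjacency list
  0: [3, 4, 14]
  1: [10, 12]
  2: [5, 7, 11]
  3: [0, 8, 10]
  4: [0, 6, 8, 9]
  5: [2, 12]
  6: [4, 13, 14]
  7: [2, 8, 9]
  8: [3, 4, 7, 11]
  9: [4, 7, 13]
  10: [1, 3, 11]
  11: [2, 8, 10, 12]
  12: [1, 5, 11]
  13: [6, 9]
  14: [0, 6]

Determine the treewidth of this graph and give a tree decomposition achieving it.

Treewidth 3.
One optimal decomposition is:
Bags: B1 = {1, 2, 5, 12}  B2 = {1, 2, 11, 12}  B3 = {1, 2, 10, 11}  B4 = {2, 7, 10, 11}  B5 = {7, 8, 10, 11}  B6 = {3, 7, 8, 10}  B7 = {3, 7, 8, 9}  B8 = {3, 4, 8, 9}  B9 = {0, 3, 4, 9}  B10 = {0, 4, 9, 13}  B11 = {0, 4, 6, 13}  B12 = {0, 6, 13, 14}
Tree: B1–B2, B2–B3, B3–B4, B4–B5, B5–B6, B6–B7, B7–B8, B8–B9, B9–B10, B10–B11, B11–B12

Every bag has size at most 4, so the width is 4 − 1 = 3 and tw(G) ≤ 3. For the lower bound: the 4 vertex sets {1,5,12}, {2}, {11}, {3,7,8,10} are disjoint, each induces a connected subgraph, and every pair is joined by at least one edge of G. Contracting each set to a single vertex therefore yields K_{4} as a minor, and since treewidth is minor-monotone, tw(G) ≥ tw(K_{4}) = 3. Therefore the treewidth is 3.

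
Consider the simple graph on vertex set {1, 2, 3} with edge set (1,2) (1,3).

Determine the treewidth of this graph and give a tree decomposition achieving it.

Each bag holds 2 vertices, so the decomposition has width 1, which upper-bounds the treewidth. G has an edge, so its treewidth is at least 1. Combining the bounds, tw(G) = 1.

Treewidth 1.
Bags: B1 = {1, 2}  B2 = {1, 3}
Tree: B1–B2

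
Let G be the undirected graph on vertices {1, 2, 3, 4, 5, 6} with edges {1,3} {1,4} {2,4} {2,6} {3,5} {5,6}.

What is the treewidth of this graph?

A width-2 tree decomposition is:
Bags: B1 = {1, 3, 4}  B2 = {2, 3, 4}  B3 = {2, 3, 6}  B4 = {3, 5, 6}
Tree: B1–B2, B2–B3, B3–B4
Each bag holds 3 vertices, so the decomposition has width 2, which upper-bounds the treewidth. For the lower bound, G contains the cycle 3–1–4–2–6–5–3, so G is not a forest; only forests have treewidth ≤ 1, hence tw(G) ≥ 2. Hence tw(G) = 2 exactly.

2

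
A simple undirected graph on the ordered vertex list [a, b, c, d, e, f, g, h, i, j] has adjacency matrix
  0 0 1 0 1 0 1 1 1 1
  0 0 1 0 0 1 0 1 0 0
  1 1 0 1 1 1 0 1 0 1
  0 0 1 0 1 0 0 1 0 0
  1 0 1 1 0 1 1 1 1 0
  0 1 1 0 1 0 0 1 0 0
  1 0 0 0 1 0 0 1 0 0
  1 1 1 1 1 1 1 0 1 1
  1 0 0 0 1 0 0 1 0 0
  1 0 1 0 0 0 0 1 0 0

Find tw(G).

A width-3 tree decomposition is:
Bags: B1 = {c, e, f, h}  B2 = {a, c, e, h}  B3 = {c, d, e, h}  B4 = {a, e, g, h}  B5 = {b, c, f, h}  B6 = {a, e, h, i}  B7 = {a, c, h, j}
Tree: B1–B2, B2–B3, B2–B4, B1–B5, B2–B6, B2–B7
Every bag has size at most 4, so the width is 4 − 1 = 3 and tw(G) ≤ 3. Conversely, {a, e, g, h} is a clique of size 4, and the vertices of any clique must share a bag in every tree decomposition; so some bag has ≥ 4 vertices and tw(G) ≥ 3. The upper and lower bounds meet at 3, so that is the treewidth.

3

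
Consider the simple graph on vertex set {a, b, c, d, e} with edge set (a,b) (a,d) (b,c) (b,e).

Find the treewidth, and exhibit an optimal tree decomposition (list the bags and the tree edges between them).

Treewidth 1.
Bags: B1 = {a, b}  B2 = {a, d}  B3 = {b, e}  B4 = {b, c}
Tree: B1–B2, B1–B3, B3–B4

Each bag holds 2 vertices, so the decomposition has width 1, which upper-bounds the treewidth. G has an edge, so its treewidth is at least 1. Therefore the treewidth is 1.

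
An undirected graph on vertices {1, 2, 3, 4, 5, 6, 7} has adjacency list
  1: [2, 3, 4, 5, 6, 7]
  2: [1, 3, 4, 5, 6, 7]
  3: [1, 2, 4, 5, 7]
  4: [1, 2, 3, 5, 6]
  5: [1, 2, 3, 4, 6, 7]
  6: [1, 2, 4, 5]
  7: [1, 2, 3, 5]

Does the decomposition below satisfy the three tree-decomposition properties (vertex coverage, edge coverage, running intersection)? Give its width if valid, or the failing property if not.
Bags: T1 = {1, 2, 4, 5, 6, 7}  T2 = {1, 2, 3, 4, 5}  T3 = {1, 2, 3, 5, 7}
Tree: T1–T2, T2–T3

No — bags containing vertex 7 are not connected in the tree.

A tree decomposition must satisfy three properties: every vertex lies in some bag; for every edge, both endpoints lie together in some bag; and for every vertex, the bags containing it form a connected subtree. Here bags containing vertex 7 are not connected in the tree, so the decomposition is invalid.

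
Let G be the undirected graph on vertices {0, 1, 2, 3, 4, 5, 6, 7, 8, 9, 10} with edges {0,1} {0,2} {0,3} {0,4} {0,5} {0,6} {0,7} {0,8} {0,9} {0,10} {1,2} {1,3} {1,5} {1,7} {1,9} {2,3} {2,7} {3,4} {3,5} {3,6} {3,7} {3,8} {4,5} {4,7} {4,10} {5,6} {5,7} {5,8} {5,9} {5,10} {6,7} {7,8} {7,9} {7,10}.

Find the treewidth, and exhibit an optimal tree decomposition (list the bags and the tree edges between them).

Treewidth 4.
One such decomposition:
Bags: B1 = {0, 1, 3, 5, 7}  B2 = {0, 3, 5, 6, 7}  B3 = {0, 3, 4, 5, 7}  B4 = {0, 3, 5, 7, 8}  B5 = {0, 1, 5, 7, 9}  B6 = {0, 4, 5, 7, 10}  B7 = {0, 1, 2, 3, 7}
Tree: B1–B2, B1–B3, B3–B4, B1–B5, B3–B6, B1–B7

Each bag holds 5 vertices, so the decomposition has width 4, which upper-bounds the treewidth. For the lower bound, the 5 vertices {0, 1, 2, 3, 7} are pairwise adjacent, and any tree decomposition puts a clique entirely inside one bag — forcing width ≥ 4. Hence tw(G) = 4 exactly.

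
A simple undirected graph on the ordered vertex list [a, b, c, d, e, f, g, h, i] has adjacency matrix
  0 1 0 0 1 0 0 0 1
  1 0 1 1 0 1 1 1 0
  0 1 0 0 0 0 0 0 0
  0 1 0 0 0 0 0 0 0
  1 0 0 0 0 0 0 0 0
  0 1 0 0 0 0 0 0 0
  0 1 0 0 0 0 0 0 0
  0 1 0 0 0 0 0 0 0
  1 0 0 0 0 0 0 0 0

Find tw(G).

1

A width-1 tree decomposition is:
Bags: B1 = {b, g}  B2 = {b, d}  B3 = {b, h}  B4 = {a, b}  B5 = {b, f}  B6 = {a, e}  B7 = {a, i}  B8 = {b, c}
Tree: B1–B2, B2–B3, B2–B4, B1–B5, B4–B6, B4–B7, B5–B8
Each bag holds 2 vertices, so the decomposition has width 1, which upper-bounds the treewidth. Any graph with an edge has treewidth ≥ 1, and G has the edge b–g. Combining the bounds, tw(G) = 1.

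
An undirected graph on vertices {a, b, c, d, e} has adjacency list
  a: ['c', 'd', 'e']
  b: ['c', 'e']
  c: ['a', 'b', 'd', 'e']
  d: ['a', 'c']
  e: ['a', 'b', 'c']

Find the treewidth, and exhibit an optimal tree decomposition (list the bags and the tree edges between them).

Treewidth 2.
Bags: B1 = {a, c, d}  B2 = {a, c, e}  B3 = {b, c, e}
Tree: B1–B2, B2–B3

Each bag holds 3 vertices, so the decomposition has width 2, which upper-bounds the treewidth. For the lower bound, the 3 vertices {a, c, d} are pairwise adjacent, and any tree decomposition puts a clique entirely inside one bag — forcing width ≥ 2. The upper and lower bounds meet at 2, so that is the treewidth.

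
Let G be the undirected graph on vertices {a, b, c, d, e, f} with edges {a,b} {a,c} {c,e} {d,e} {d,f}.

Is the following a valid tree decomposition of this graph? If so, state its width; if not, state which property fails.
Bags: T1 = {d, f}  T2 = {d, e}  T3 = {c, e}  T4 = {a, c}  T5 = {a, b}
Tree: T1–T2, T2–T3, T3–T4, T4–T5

Vertex coverage: the bags together contain {a, b, c, d, e, f}, the full vertex set. Edge coverage: each edge of G has both endpoints in at least one bag. Running intersection: for every vertex, the bags containing it form a connected subtree. All three properties hold, so this is a valid tree decomposition of width max|bag| − 1 = 1, and hence tw(G) ≤ 1.

Yes; width 1.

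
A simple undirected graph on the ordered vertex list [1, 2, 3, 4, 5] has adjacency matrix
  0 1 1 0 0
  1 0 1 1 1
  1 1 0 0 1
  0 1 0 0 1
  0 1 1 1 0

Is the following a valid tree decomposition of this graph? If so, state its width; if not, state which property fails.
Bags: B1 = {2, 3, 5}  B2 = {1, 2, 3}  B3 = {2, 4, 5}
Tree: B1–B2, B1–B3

Yes; width 2.

Checking the three conditions: (i) the bags cover all of {1, 2, 3, 4, 5}; (ii) for each edge, some bag contains both endpoints; (iii) the bags containing any fixed vertex form a subtree. All hold, so the decomposition is valid with width 3 − 1 = 2.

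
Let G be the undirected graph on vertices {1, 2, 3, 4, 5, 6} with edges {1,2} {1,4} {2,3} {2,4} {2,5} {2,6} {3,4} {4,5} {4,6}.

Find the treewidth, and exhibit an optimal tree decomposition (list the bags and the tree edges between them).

Every bag has size at most 3, so the width is 3 − 1 = 2 and tw(G) ≤ 2. For the lower bound, the 3 vertices {1, 2, 4} are pairwise adjacent, and any tree decomposition puts a clique entirely inside one bag — forcing width ≥ 2. Hence tw(G) = 2 exactly.

Treewidth 2.
One optimal decomposition is:
Bags: B1 = {1, 2, 4}  B2 = {2, 4, 5}  B3 = {2, 3, 4}  B4 = {2, 4, 6}
Tree: B1–B2, B2–B3, B2–B4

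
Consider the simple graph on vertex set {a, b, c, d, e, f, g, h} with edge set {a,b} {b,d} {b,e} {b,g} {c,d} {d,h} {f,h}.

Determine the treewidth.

1

A width-1 tree decomposition is:
Bags: B1 = {c, d}  B2 = {b, d}  B3 = {b, e}  B4 = {d, h}  B5 = {a, b}  B6 = {f, h}  B7 = {b, g}
Tree: B1–B2, B2–B3, B2–B4, B2–B5, B4–B6, B2–B7
The largest bag has 2 vertices, giving width 1; this decomposition certifies tw(G) ≤ 1. Any graph with an edge has treewidth ≥ 1, and G has the edge d–c. Hence tw(G) = 1 exactly.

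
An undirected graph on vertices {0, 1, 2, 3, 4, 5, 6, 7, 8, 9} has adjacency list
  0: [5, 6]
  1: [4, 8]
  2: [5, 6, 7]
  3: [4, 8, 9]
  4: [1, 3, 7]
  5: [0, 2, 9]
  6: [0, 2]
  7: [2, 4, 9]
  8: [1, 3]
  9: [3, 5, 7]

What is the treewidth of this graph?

A width-2 tree decomposition is:
Bags: B1 = {1, 3, 8}  B2 = {1, 3, 4}  B3 = {3, 4, 9}  B4 = {4, 7, 9}  B5 = {5, 7, 9}  B6 = {2, 5, 7}  B7 = {0, 2, 5}  B8 = {0, 2, 6}
Tree: B1–B2, B2–B3, B3–B4, B4–B5, B5–B6, B6–B7, B7–B8
The largest bag has 3 vertices, giving width 2; this decomposition certifies tw(G) ≤ 2. The edges 8–1–4–3–8 form a cycle, so G is not a tree and its treewidth is at least 2. Hence tw(G) = 2 exactly.

2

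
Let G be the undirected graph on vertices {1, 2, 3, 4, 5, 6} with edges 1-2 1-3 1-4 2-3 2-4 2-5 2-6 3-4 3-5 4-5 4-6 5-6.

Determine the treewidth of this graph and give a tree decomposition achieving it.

The largest bag has 4 vertices, giving width 3; this decomposition certifies tw(G) ≤ 3. For the lower bound, the 4 vertices {1, 2, 3, 4} are pairwise adjacent, and any tree decomposition puts a clique entirely inside one bag — forcing width ≥ 3. Hence tw(G) = 3 exactly.

Treewidth 3.
One optimal decomposition is:
Bags: B1 = {2, 4, 5, 6}  B2 = {2, 3, 4, 5}  B3 = {1, 2, 3, 4}
Tree: B1–B2, B2–B3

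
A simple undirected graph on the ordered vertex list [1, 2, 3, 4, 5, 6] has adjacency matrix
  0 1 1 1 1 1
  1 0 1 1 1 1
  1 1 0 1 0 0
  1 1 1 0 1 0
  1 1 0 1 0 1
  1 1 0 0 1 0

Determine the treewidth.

A width-3 tree decomposition is:
Bags: B1 = {1, 2, 3, 4}  B2 = {1, 2, 4, 5}  B3 = {1, 2, 5, 6}
Tree: B1–B2, B2–B3
The largest bag has 4 vertices, giving width 3; this decomposition certifies tw(G) ≤ 3. On the other hand G contains the 4-clique {1, 2, 3, 4}. A clique must lie in a single bag of any decomposition, so no decomposition can have width below 3. Hence tw(G) = 3 exactly.

3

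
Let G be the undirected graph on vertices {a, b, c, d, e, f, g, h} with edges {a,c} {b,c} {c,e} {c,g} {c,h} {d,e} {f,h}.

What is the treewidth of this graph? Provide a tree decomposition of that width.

Treewidth 1.
One optimal decomposition is:
Bags: B1 = {c, e}  B2 = {c, g}  B3 = {c, h}  B4 = {d, e}  B5 = {b, c}  B6 = {a, c}  B7 = {f, h}
Tree: B1–B2, B1–B3, B1–B4, B2–B5, B2–B6, B3–B7

Each bag holds 2 vertices, so the decomposition has width 1, which upper-bounds the treewidth. Since G has at least one edge (e.g. e–c), it is not an edgeless graph, so tw(G) ≥ 1. Combining the bounds, tw(G) = 1.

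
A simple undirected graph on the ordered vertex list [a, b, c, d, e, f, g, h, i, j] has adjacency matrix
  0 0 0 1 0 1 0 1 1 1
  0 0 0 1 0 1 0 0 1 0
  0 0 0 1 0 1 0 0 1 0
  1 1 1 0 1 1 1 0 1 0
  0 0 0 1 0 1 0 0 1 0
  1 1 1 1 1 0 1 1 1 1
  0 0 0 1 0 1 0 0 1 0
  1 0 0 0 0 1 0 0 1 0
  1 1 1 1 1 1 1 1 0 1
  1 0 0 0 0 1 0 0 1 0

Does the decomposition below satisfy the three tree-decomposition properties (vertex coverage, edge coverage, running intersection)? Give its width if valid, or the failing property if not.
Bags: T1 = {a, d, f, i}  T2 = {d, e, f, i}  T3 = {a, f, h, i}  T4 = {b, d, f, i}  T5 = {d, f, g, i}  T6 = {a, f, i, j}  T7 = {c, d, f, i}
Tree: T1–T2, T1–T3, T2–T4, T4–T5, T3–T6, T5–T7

Checking the three conditions: (i) the bags cover all of {a, b, c, d, e, f, g, h, i, j}; (ii) for each edge, some bag contains both endpoints; (iii) the bags containing any fixed vertex form a subtree. All hold, so the decomposition is valid with width 4 − 1 = 3.

Yes; width 3.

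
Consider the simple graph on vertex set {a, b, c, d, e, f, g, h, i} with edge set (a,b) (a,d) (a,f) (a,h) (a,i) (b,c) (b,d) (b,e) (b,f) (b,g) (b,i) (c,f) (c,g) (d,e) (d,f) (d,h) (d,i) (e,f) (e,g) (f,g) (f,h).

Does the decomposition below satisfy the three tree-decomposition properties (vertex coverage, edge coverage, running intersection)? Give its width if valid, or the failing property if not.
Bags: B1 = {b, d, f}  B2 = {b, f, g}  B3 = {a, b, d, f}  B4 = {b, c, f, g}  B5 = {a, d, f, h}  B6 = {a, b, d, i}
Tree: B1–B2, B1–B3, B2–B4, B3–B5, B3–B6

No — vertex e appears in no bag.

A tree decomposition must satisfy three properties: every vertex lies in some bag; for every edge, both endpoints lie together in some bag; and for every vertex, the bags containing it form a connected subtree. Here vertex e appears in no bag, so the decomposition is invalid.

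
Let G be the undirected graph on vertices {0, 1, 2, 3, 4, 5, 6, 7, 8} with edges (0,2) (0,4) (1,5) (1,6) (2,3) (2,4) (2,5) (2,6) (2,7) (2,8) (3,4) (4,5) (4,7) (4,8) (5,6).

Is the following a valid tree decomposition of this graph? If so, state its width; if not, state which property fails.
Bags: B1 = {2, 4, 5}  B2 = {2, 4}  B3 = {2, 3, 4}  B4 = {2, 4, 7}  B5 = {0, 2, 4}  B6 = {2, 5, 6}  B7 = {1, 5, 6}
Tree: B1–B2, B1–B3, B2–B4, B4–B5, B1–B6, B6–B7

A tree decomposition must satisfy three properties: every vertex lies in some bag; for every edge, both endpoints lie together in some bag; and for every vertex, the bags containing it form a connected subtree. Here vertex 8 appears in no bag, so the decomposition is invalid.

No — vertex 8 appears in no bag.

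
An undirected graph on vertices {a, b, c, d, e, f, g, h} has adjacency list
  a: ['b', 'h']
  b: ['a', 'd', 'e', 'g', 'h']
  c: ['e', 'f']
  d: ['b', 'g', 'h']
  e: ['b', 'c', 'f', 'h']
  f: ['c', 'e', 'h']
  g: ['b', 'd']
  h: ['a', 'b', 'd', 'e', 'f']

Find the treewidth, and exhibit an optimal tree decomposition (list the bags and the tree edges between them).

Each bag holds 3 vertices, so the decomposition has width 2, which upper-bounds the treewidth. On the other hand G contains the 3-clique {b, d, g}. A clique must lie in a single bag of any decomposition, so no decomposition can have width below 2. The upper and lower bounds meet at 2, so that is the treewidth.

Treewidth 2.
Bags: B1 = {b, e, h}  B2 = {e, f, h}  B3 = {a, b, h}  B4 = {b, d, h}  B5 = {b, d, g}  B6 = {c, e, f}
Tree: B1–B2, B1–B3, B3–B4, B4–B5, B2–B6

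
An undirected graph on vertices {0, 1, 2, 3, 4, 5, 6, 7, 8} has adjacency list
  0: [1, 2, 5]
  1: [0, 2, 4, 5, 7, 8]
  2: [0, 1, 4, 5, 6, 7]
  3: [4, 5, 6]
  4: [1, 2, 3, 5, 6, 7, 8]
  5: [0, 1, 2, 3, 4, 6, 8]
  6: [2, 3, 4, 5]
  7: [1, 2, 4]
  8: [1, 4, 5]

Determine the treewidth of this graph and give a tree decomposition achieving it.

Each bag holds 4 vertices, so the decomposition has width 3, which upper-bounds the treewidth. Conversely, {0, 1, 2, 5} is a clique of size 4, and the vertices of any clique must share a bag in every tree decomposition; so some bag has ≥ 4 vertices and tw(G) ≥ 3. Therefore the treewidth is 3.

Treewidth 3.
One optimal decomposition is:
Bags: B1 = {1, 2, 4, 5}  B2 = {1, 4, 5, 8}  B3 = {2, 4, 5, 6}  B4 = {3, 4, 5, 6}  B5 = {1, 2, 4, 7}  B6 = {0, 1, 2, 5}
Tree: B1–B2, B1–B3, B3–B4, B1–B5, B1–B6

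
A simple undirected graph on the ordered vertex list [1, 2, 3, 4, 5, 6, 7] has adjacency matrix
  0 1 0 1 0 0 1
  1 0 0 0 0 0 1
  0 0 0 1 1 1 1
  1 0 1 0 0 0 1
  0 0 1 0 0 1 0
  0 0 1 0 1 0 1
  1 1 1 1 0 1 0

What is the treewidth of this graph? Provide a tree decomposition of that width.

Treewidth 2.
Bags: B1 = {1, 4, 7}  B2 = {3, 4, 7}  B3 = {3, 6, 7}  B4 = {3, 5, 6}  B5 = {1, 2, 7}
Tree: B1–B2, B2–B3, B3–B4, B1–B5

The largest bag has 3 vertices, giving width 2; this decomposition certifies tw(G) ≤ 2. On the other hand G contains the 3-clique {3, 5, 6}. A clique must lie in a single bag of any decomposition, so no decomposition can have width below 2. Hence tw(G) = 2 exactly.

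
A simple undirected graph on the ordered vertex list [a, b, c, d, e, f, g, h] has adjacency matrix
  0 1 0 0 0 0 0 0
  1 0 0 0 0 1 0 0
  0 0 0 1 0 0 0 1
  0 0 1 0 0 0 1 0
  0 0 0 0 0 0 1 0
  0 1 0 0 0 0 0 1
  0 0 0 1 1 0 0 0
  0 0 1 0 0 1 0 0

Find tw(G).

1

A width-1 tree decomposition is:
Bags: B1 = {e, g}  B2 = {d, g}  B3 = {c, d}  B4 = {c, h}  B5 = {f, h}  B6 = {b, f}  B7 = {a, b}
Tree: B1–B2, B2–B3, B3–B4, B4–B5, B5–B6, B6–B7
Each bag holds 2 vertices, so the decomposition has width 1, which upper-bounds the treewidth. G has an edge, so its treewidth is at least 1. The upper and lower bounds meet at 1, so that is the treewidth.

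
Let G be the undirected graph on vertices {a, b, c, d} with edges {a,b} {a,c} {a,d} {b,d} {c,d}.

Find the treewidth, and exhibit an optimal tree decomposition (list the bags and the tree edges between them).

Treewidth 2.
Bags: B1 = {a, b, d}  B2 = {a, c, d}
Tree: B1–B2

The largest bag has 3 vertices, giving width 2; this decomposition certifies tw(G) ≤ 2. On the other hand G contains the 3-clique {a, c, d}. A clique must lie in a single bag of any decomposition, so no decomposition can have width below 2. Therefore the treewidth is 2.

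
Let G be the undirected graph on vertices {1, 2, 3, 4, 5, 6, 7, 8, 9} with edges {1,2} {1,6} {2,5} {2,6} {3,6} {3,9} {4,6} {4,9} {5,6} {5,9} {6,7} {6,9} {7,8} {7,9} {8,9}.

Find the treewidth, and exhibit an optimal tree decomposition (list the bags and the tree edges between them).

Treewidth 2.
One such decomposition:
Bags: B1 = {6, 7, 9}  B2 = {3, 6, 9}  B3 = {4, 6, 9}  B4 = {5, 6, 9}  B5 = {2, 5, 6}  B6 = {7, 8, 9}  B7 = {1, 2, 6}
Tree: B1–B2, B2–B3, B2–B4, B4–B5, B1–B6, B5–B7

Each bag holds 3 vertices, so the decomposition has width 2, which upper-bounds the treewidth. Conversely, {7, 8, 9} is a clique of size 3, and the vertices of any clique must share a bag in every tree decomposition; so some bag has ≥ 3 vertices and tw(G) ≥ 2. Combining the bounds, tw(G) = 2.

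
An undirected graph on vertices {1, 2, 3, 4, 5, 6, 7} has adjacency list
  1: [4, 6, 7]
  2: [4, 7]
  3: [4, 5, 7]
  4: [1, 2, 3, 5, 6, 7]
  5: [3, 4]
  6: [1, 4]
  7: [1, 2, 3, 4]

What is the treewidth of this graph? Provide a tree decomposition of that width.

Every bag has size at most 3, so the width is 3 − 1 = 2 and tw(G) ≤ 2. For the lower bound, the 3 vertices {3, 4, 5} are pairwise adjacent, and any tree decomposition puts a clique entirely inside one bag — forcing width ≥ 2. The upper and lower bounds meet at 2, so that is the treewidth.

Treewidth 2.
One such decomposition:
Bags: B1 = {3, 4, 7}  B2 = {1, 4, 7}  B3 = {2, 4, 7}  B4 = {1, 4, 6}  B5 = {3, 4, 5}
Tree: B1–B2, B1–B3, B2–B4, B1–B5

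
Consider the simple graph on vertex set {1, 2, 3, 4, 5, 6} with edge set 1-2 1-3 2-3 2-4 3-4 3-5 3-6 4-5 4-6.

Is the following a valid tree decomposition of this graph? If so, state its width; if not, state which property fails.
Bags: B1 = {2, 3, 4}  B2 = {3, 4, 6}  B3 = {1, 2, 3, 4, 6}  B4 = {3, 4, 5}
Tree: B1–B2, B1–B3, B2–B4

No — bags containing vertex 6 are not connected in the tree.

A tree decomposition must satisfy three properties: every vertex lies in some bag; for every edge, both endpoints lie together in some bag; and for every vertex, the bags containing it form a connected subtree. Here bags containing vertex 6 are not connected in the tree, so the decomposition is invalid.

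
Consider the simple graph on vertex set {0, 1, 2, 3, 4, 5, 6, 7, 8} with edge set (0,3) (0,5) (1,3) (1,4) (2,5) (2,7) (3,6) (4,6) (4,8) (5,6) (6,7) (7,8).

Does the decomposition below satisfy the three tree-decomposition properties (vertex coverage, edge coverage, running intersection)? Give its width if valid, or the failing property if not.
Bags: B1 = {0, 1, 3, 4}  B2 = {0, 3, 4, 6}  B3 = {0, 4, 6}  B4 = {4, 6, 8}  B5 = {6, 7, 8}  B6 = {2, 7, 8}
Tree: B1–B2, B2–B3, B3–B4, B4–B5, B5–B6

A tree decomposition must satisfy three properties: every vertex lies in some bag; for every edge, both endpoints lie together in some bag; and for every vertex, the bags containing it form a connected subtree. Here vertex 5 appears in no bag, so the decomposition is invalid.

No — vertex 5 appears in no bag.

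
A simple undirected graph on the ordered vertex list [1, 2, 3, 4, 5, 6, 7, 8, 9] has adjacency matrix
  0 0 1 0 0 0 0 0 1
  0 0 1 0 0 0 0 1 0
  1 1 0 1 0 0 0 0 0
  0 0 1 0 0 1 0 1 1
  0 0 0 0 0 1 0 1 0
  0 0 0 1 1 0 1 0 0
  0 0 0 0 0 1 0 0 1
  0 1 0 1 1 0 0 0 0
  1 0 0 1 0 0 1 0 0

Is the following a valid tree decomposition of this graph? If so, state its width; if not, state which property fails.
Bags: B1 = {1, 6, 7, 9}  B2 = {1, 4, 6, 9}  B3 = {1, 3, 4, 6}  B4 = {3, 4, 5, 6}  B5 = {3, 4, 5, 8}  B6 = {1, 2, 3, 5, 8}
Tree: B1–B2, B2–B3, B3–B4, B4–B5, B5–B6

A tree decomposition must satisfy three properties: every vertex lies in some bag; for every edge, both endpoints lie together in some bag; and for every vertex, the bags containing it form a connected subtree. Here bags containing vertex 1 are not connected in the tree, so the decomposition is invalid.

No — bags containing vertex 1 are not connected in the tree.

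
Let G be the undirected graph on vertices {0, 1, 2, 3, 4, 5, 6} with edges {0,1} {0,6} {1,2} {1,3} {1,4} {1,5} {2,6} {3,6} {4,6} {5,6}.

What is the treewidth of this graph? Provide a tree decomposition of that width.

Treewidth 2.
One optimal decomposition is:
Bags: B1 = {1, 2, 6}  B2 = {1, 4, 6}  B3 = {1, 3, 6}  B4 = {0, 1, 6}  B5 = {1, 5, 6}
Tree: B1–B2, B2–B3, B3–B4, B4–B5

Each bag holds 3 vertices, so the decomposition has width 2, which upper-bounds the treewidth. For the lower bound, G contains the cycle 1–2–6–4–1, so G is not a forest; only forests have treewidth ≤ 1, hence tw(G) ≥ 2. The upper and lower bounds meet at 2, so that is the treewidth.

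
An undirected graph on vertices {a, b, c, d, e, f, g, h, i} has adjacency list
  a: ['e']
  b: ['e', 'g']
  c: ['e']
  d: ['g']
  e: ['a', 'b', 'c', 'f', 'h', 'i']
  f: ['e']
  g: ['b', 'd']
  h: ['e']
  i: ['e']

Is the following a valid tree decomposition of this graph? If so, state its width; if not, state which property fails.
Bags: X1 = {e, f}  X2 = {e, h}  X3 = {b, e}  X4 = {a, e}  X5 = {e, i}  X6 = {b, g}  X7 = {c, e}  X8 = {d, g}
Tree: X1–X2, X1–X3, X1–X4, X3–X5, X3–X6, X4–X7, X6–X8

Every vertex of G appears in some bag (union = {a, b, c, d, e, f, g, h, i}); every edge is covered by a bag; and for each vertex v the set of bags containing v is connected in the bag tree. The decomposition is therefore valid. The largest bag has 2 vertices, so the width is 1.

Yes; width 1.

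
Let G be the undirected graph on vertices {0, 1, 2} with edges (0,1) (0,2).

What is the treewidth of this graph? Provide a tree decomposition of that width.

Treewidth 1.
One such decomposition:
Bags: B1 = {0, 2}  B2 = {0, 1}
Tree: B1–B2

The largest bag has 2 vertices, giving width 1; this decomposition certifies tw(G) ≤ 1. Any graph with an edge has treewidth ≥ 1, and G has the edge 2–0. Therefore the treewidth is 1.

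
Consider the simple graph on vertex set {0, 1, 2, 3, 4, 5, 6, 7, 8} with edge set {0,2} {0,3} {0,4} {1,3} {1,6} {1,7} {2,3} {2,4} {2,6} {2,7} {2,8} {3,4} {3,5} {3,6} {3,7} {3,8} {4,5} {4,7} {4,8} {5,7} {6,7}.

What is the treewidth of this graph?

A width-3 tree decomposition is:
Bags: B1 = {2, 3, 6, 7}  B2 = {1, 3, 6, 7}  B3 = {2, 3, 4, 7}  B4 = {2, 3, 4, 8}  B5 = {0, 2, 3, 4}  B6 = {3, 4, 5, 7}
Tree: B1–B2, B1–B3, B3–B4, B3–B5, B3–B6
The largest bag has 4 vertices, giving width 3; this decomposition certifies tw(G) ≤ 3. Conversely, {1, 3, 6, 7} is a clique of size 4, and the vertices of any clique must share a bag in every tree decomposition; so some bag has ≥ 4 vertices and tw(G) ≥ 3. Hence tw(G) = 3 exactly.

3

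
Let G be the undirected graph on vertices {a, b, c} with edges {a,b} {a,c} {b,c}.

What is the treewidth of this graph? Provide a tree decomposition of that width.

A single bag containing all 3 vertices is trivially a valid decomposition of width 2. On the other hand G contains the 3-clique {a, b, c}. A clique must lie in a single bag of any decomposition, so no decomposition can have width below 2. Combining the bounds, tw(G) = 2.

Treewidth 2.
Bags: B1 = {a, b, c}
Tree: (single bag)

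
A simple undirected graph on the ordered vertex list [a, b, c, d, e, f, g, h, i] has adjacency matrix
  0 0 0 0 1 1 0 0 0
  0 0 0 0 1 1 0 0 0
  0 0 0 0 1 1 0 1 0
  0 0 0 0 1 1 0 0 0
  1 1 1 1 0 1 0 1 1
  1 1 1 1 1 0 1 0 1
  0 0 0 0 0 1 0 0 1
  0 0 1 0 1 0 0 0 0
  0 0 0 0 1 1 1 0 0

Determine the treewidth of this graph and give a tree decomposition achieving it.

Each bag holds 3 vertices, so the decomposition has width 2, which upper-bounds the treewidth. On the other hand G contains the 3-clique {c, e, h}. A clique must lie in a single bag of any decomposition, so no decomposition can have width below 2. Therefore the treewidth is 2.

Treewidth 2.
One such decomposition:
Bags: B1 = {c, e, f}  B2 = {c, e, h}  B3 = {e, f, i}  B4 = {b, e, f}  B5 = {f, g, i}  B6 = {a, e, f}  B7 = {d, e, f}
Tree: B1–B2, B1–B3, B1–B4, B3–B5, B3–B6, B4–B7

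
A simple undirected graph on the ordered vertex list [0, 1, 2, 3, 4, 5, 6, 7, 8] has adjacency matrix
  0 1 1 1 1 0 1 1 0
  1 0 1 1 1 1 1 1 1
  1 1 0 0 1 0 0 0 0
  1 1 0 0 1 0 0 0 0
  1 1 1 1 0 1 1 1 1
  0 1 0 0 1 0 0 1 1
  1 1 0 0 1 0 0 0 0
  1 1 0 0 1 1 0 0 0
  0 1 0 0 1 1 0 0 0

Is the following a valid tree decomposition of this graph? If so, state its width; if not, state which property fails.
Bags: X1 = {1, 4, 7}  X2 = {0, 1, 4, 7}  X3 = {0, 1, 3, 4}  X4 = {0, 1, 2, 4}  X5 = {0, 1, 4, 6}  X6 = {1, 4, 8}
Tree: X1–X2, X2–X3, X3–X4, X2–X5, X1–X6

No — vertex 5 appears in no bag.

A tree decomposition must satisfy three properties: every vertex lies in some bag; for every edge, both endpoints lie together in some bag; and for every vertex, the bags containing it form a connected subtree. Here vertex 5 appears in no bag, so the decomposition is invalid.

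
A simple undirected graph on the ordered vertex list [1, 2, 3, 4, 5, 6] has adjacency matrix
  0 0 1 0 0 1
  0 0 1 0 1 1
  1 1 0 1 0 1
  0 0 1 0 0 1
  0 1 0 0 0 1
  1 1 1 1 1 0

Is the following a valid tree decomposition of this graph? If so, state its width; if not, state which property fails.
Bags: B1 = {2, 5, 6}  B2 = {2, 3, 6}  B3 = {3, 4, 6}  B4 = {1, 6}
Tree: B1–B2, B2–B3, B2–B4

No — edge (3,1) lies in no bag.

A tree decomposition must satisfy three properties: every vertex lies in some bag; for every edge, both endpoints lie together in some bag; and for every vertex, the bags containing it form a connected subtree. Here edge (3,1) lies in no bag, so the decomposition is invalid.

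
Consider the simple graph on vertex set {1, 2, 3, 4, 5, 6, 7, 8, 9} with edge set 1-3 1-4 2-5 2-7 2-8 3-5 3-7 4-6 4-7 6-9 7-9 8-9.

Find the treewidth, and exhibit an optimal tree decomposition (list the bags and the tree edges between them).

Every bag has size at most 4, so the width is 4 − 1 = 3 and tw(G) ≤ 3. For the lower bound: the 4 vertex sets {1,4,6}, {3}, {7}, {2,5,8,9} are disjoint, each induces a connected subgraph, and every pair is joined by at least one edge of G. Contracting each set to a single vertex therefore yields K_{4} as a minor, and since treewidth is minor-monotone, tw(G) ≥ tw(K_{4}) = 3. Combining the bounds, tw(G) = 3.

Treewidth 3.
One optimal decomposition is:
Bags: B1 = {1, 3, 4, 6}  B2 = {3, 4, 6, 7}  B3 = {3, 6, 7, 9}  B4 = {3, 5, 7, 9}  B5 = {2, 5, 7, 9}  B6 = {2, 5, 8, 9}
Tree: B1–B2, B2–B3, B3–B4, B4–B5, B5–B6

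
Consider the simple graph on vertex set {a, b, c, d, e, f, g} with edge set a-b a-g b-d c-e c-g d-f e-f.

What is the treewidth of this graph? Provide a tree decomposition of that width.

The largest bag has 3 vertices, giving width 2; this decomposition certifies tw(G) ≤ 2. The edges g–c–e–f–d–b–a–g form a cycle, so G is not a tree and its treewidth is at least 2. Combining the bounds, tw(G) = 2.

Treewidth 2.
Bags: B1 = {c, e, g}  B2 = {e, f, g}  B3 = {d, f, g}  B4 = {b, d, g}  B5 = {a, b, g}
Tree: B1–B2, B2–B3, B3–B4, B4–B5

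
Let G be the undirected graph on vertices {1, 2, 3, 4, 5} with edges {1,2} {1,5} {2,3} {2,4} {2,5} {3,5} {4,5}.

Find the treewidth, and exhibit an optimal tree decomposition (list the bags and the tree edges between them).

Treewidth 2.
One such decomposition:
Bags: B1 = {2, 4, 5}  B2 = {2, 3, 5}  B3 = {1, 2, 5}
Tree: B1–B2, B1–B3

The largest bag has 3 vertices, giving width 2; this decomposition certifies tw(G) ≤ 2. On the other hand G contains the 3-clique {1, 2, 5}. A clique must lie in a single bag of any decomposition, so no decomposition can have width below 2. The upper and lower bounds meet at 2, so that is the treewidth.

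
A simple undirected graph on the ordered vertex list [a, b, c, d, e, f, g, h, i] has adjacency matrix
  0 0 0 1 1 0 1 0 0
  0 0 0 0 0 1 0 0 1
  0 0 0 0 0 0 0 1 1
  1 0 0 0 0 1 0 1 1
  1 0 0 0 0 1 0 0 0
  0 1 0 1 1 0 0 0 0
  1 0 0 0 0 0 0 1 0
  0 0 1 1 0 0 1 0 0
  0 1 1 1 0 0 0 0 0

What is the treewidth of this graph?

3

A width-3 tree decomposition is:
Bags: B1 = {b, c, f, i}  B2 = {c, d, f, i}  B3 = {c, d, f, h}  B4 = {d, e, f, h}  B5 = {a, d, e, h}  B6 = {a, e, g, h}
Tree: B1–B2, B2–B3, B3–B4, B4–B5, B5–B6
Each bag holds 4 vertices, so the decomposition has width 3, which upper-bounds the treewidth. For the lower bound: the 4 vertex sets {b,c,i}, {f}, {d}, {a,e,g,h} are disjoint, each induces a connected subgraph, and every pair is joined by at least one edge of G. Contracting each set to a single vertex therefore yields K_{4} as a minor, and since treewidth is minor-monotone, tw(G) ≥ tw(K_{4}) = 3. Combining the bounds, tw(G) = 3.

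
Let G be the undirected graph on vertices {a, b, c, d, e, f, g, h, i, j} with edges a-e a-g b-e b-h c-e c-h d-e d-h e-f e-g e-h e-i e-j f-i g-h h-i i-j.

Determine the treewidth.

A width-2 tree decomposition is:
Bags: B1 = {e, g, h}  B2 = {e, h, i}  B3 = {a, e, g}  B4 = {b, e, h}  B5 = {e, f, i}  B6 = {c, e, h}  B7 = {d, e, h}  B8 = {e, i, j}
Tree: B1–B2, B1–B3, B1–B4, B2–B5, B1–B6, B6–B7, B2–B8
Each bag holds 3 vertices, so the decomposition has width 2, which upper-bounds the treewidth. On the other hand G contains the 3-clique {a, e, g}. A clique must lie in a single bag of any decomposition, so no decomposition can have width below 2. Therefore the treewidth is 2.

2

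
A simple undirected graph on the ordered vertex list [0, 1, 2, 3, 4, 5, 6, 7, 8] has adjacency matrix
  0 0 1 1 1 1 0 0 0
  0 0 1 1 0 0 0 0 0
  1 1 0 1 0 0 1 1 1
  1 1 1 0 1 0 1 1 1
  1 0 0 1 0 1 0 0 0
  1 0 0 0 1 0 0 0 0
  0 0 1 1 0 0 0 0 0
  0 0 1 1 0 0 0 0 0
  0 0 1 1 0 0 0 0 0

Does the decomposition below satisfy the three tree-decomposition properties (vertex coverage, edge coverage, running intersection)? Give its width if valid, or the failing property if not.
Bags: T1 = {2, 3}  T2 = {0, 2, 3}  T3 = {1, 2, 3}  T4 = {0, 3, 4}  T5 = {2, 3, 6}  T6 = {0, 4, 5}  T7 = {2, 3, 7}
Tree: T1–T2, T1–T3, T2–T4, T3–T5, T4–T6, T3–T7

No — vertex 8 appears in no bag.

A tree decomposition must satisfy three properties: every vertex lies in some bag; for every edge, both endpoints lie together in some bag; and for every vertex, the bags containing it form a connected subtree. Here vertex 8 appears in no bag, so the decomposition is invalid.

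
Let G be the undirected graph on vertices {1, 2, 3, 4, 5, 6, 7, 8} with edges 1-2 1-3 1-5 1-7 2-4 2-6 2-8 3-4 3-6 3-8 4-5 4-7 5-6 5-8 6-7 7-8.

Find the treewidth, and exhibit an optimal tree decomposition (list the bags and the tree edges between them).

Treewidth 4.
One such decomposition:
Bags: B1 = {1, 2, 4, 6, 8}  B2 = {1, 3, 4, 6, 8}  B3 = {1, 4, 5, 6, 8}  B4 = {1, 4, 6, 7, 8}
Tree: B1–B2, B2–B3, B3–B4

Each bag holds 5 vertices, so the decomposition has width 4, which upper-bounds the treewidth. For the lower bound: the 5 vertex sets {2,4}, {3,8}, {5,6}, {1}, {7} are disjoint, each induces a connected subgraph, and every pair is joined by at least one edge of G. Contracting each set to a single vertex therefore yields K_{5} as a minor, and since treewidth is minor-monotone, tw(G) ≥ tw(K_{5}) = 4. The upper and lower bounds meet at 4, so that is the treewidth.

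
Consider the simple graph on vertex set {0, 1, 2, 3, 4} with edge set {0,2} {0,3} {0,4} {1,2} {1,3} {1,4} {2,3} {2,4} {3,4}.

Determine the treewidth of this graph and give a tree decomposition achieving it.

Every bag has size at most 4, so the width is 4 − 1 = 3 and tw(G) ≤ 3. For the lower bound, the 4 vertices {0, 2, 3, 4} are pairwise adjacent, and any tree decomposition puts a clique entirely inside one bag — forcing width ≥ 3. Therefore the treewidth is 3.

Treewidth 3.
One such decomposition:
Bags: B1 = {0, 2, 3, 4}  B2 = {1, 2, 3, 4}
Tree: B1–B2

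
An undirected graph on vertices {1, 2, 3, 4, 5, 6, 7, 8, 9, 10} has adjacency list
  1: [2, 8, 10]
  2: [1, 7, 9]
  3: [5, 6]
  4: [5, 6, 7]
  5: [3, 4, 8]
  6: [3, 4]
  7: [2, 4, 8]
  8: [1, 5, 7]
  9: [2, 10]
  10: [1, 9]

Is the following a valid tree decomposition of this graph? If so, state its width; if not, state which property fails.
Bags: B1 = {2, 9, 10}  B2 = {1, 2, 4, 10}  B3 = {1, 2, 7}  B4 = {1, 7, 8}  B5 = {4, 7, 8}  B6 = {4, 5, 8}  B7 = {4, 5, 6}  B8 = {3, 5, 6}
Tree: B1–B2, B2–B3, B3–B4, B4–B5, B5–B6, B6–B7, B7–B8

No — bags containing vertex 4 are not connected in the tree.

A tree decomposition must satisfy three properties: every vertex lies in some bag; for every edge, both endpoints lie together in some bag; and for every vertex, the bags containing it form a connected subtree. Here bags containing vertex 4 are not connected in the tree, so the decomposition is invalid.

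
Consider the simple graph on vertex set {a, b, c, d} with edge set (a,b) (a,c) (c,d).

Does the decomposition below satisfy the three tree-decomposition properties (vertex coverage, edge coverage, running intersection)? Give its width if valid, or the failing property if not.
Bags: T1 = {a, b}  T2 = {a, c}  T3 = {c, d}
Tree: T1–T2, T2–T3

Every vertex of G appears in some bag (union = {a, b, c, d}); every edge is covered by a bag; and for each vertex v the set of bags containing v is connected in the bag tree. The decomposition is therefore valid. The largest bag has 2 vertices, so the width is 1.

Yes; width 1.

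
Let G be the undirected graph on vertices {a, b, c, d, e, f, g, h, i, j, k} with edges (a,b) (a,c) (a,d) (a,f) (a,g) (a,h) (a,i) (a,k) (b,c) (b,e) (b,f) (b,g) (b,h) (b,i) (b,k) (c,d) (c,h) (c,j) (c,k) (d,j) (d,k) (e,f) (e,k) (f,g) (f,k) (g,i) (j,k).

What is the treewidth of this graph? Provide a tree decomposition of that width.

Treewidth 3.
One such decomposition:
Bags: B1 = {a, b, c, k}  B2 = {a, c, d, k}  B3 = {a, b, f, k}  B4 = {c, d, j, k}  B5 = {a, b, c, h}  B6 = {b, e, f, k}  B7 = {a, b, f, g}  B8 = {a, b, g, i}
Tree: B1–B2, B1–B3, B2–B4, B1–B5, B3–B6, B3–B7, B7–B8

Every bag has size at most 4, so the width is 4 − 1 = 3 and tw(G) ≤ 3. For the lower bound, the 4 vertices {c, d, j, k} are pairwise adjacent, and any tree decomposition puts a clique entirely inside one bag — forcing width ≥ 3. Therefore the treewidth is 3.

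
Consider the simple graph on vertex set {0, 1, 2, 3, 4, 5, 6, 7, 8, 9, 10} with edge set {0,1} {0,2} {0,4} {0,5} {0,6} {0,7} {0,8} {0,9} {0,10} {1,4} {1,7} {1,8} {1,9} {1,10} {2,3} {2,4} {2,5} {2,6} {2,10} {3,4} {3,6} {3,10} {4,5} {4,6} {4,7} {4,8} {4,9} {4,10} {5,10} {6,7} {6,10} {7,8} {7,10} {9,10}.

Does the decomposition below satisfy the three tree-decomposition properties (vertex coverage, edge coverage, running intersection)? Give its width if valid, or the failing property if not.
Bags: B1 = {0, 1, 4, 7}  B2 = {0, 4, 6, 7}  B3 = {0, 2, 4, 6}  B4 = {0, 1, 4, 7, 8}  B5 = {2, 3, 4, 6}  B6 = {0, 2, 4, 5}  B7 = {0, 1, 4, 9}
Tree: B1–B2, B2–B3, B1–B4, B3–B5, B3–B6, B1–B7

No — vertex 10 appears in no bag.

A tree decomposition must satisfy three properties: every vertex lies in some bag; for every edge, both endpoints lie together in some bag; and for every vertex, the bags containing it form a connected subtree. Here vertex 10 appears in no bag, so the decomposition is invalid.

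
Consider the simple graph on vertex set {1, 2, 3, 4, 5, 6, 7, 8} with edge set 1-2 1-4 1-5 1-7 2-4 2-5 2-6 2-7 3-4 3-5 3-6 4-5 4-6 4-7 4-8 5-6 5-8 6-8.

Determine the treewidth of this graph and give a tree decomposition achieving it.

Treewidth 3.
One optimal decomposition is:
Bags: B1 = {3, 4, 5, 6}  B2 = {2, 4, 5, 6}  B3 = {1, 2, 4, 5}  B4 = {1, 2, 4, 7}  B5 = {4, 5, 6, 8}
Tree: B1–B2, B2–B3, B3–B4, B1–B5

Every bag has size at most 4, so the width is 4 − 1 = 3 and tw(G) ≤ 3. On the other hand G contains the 4-clique {1, 2, 4, 5}. A clique must lie in a single bag of any decomposition, so no decomposition can have width below 3. The upper and lower bounds meet at 3, so that is the treewidth.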